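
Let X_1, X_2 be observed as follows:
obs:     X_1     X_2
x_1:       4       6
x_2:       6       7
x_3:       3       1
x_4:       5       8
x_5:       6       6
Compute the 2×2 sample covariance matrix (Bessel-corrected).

Step 1 — column means:
  mean(X_1) = (4 + 6 + 3 + 5 + 6) / 5 = 24/5 = 4.8
  mean(X_2) = (6 + 7 + 1 + 8 + 6) / 5 = 28/5 = 5.6

Step 2 — sample covariance S[i,j] = (1/(n-1)) · Σ_k (x_{k,i} - mean_i) · (x_{k,j} - mean_j), with n-1 = 4.
  S[X_1,X_1] = ((-0.8)·(-0.8) + (1.2)·(1.2) + (-1.8)·(-1.8) + (0.2)·(0.2) + (1.2)·(1.2)) / 4 = 6.8/4 = 1.7
  S[X_1,X_2] = ((-0.8)·(0.4) + (1.2)·(1.4) + (-1.8)·(-4.6) + (0.2)·(2.4) + (1.2)·(0.4)) / 4 = 10.6/4 = 2.65
  S[X_2,X_2] = ((0.4)·(0.4) + (1.4)·(1.4) + (-4.6)·(-4.6) + (2.4)·(2.4) + (0.4)·(0.4)) / 4 = 29.2/4 = 7.3

S is symmetric (S[j,i] = S[i,j]). Assembling:

S = [[1.7, 2.65],
 [2.65, 7.3]]


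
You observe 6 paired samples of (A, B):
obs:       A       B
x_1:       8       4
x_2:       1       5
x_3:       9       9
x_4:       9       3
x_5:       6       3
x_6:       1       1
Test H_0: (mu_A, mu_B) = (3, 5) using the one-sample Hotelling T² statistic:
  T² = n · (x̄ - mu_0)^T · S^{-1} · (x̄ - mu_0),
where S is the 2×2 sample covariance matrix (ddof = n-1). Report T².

Step 1 — sample mean vector:
  mean(A) = (8 + 1 + 9 + 9 + 6 + 1) / 6 = 34/6 = 5.6667
  mean(B) = (4 + 5 + 9 + 3 + 3 + 1) / 6 = 25/6 = 4.1667
  x̄ = (5.6667, 4.1667),  deviation x̄ - mu_0 = (5.6667, 4.1667) - (3, 5) = (2.6667, -0.8333).

Step 2 — sample covariance matrix, S[i,j] = (1/(n-1)) · Σ_k (x_{k,i} - mean_i) · (x_{k,j} - mean_j), divisor n-1 = 5:
  S[A,A] = ((2.3333)·(2.3333) + (-4.6667)·(-4.6667) + (3.3333)·(3.3333) + (3.3333)·(3.3333) + (0.3333)·(0.3333) + (-4.6667)·(-4.6667)) / 5 = 71.3333/5 = 14.2667
  S[A,B] = ((2.3333)·(-0.1667) + (-4.6667)·(0.8333) + (3.3333)·(4.8333) + (3.3333)·(-1.1667) + (0.3333)·(-1.1667) + (-4.6667)·(-3.1667)) / 5 = 22.3333/5 = 4.4667
  S[B,B] = ((-0.1667)·(-0.1667) + (0.8333)·(0.8333) + (4.8333)·(4.8333) + (-1.1667)·(-1.1667) + (-1.1667)·(-1.1667) + (-3.1667)·(-3.1667)) / 5 = 36.8333/5 = 7.3667
  S = [[14.2667, 4.4667],
 [4.4667, 7.3667]].

Step 3 — invert S. det(S) = 14.2667·7.3667 - (4.4667)² = 85.1467.
  S^{-1} = (1/det) · [[d, -b], [-b, a]] = [[0.0865, -0.0525],
 [-0.0525, 0.1676]].

Step 4 — quadratic form (x̄ - mu_0)^T · S^{-1} · (x̄ - mu_0):
  S^{-1} · (x̄ - mu_0) = (0.2744, -0.2795),
  (x̄ - mu_0)^T · [...] = (2.6667)·(0.2744) + (-0.8333)·(-0.2795) = 0.9647.

Step 5 — scale by n: T² = 6 · 0.9647 = 5.7884.

T² ≈ 5.7884


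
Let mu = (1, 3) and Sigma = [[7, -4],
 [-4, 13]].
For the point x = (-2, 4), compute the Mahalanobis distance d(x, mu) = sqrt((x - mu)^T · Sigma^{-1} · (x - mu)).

Step 1 — centre the observation: (x - mu) = (-3, 1).

Step 2 — invert Sigma. det(Sigma) = 7·13 - (-4)² = 75.
  Sigma^{-1} = (1/det) · [[d, -b], [-b, a]] = [[0.1733, 0.0533],
 [0.0533, 0.0933]].

Step 3 — form the quadratic (x - mu)^T · Sigma^{-1} · (x - mu):
  Sigma^{-1} · (x - mu) = (-0.4667, -0.0667).
  (x - mu)^T · [Sigma^{-1} · (x - mu)] = (-3)·(-0.4667) + (1)·(-0.0667) = 1.3333.

Step 4 — take square root: d = √(1.3333) ≈ 1.1547.

d(x, mu) = √(1.3333) ≈ 1.1547


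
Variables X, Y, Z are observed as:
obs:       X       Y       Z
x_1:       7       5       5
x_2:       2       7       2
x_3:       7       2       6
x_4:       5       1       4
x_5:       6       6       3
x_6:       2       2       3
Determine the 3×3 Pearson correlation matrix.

Step 1 — column means:
  mean(X) = (7 + 2 + 7 + 5 + 6 + 2) / 6 = 29/6 = 4.8333
  mean(Y) = (5 + 7 + 2 + 1 + 6 + 2) / 6 = 23/6 = 3.8333
  mean(Z) = (5 + 2 + 6 + 4 + 3 + 3) / 6 = 23/6 = 3.8333

Step 2 — sample variances and covariances s[i,j] = (1/(n-1)) · Σ_k (x_{k,i} - mean_i) · (x_{k,j} - mean_j), with n-1 = 5:
  s[X,X] = ((2.1667)·(2.1667) + (-2.8333)·(-2.8333) + (2.1667)·(2.1667) + (0.1667)·(0.1667) + (1.1667)·(1.1667) + (-2.8333)·(-2.8333)) / 5 = 26.8333/5 = 5.3667
  s[X,Y] = ((2.1667)·(1.1667) + (-2.8333)·(3.1667) + (2.1667)·(-1.8333) + (0.1667)·(-2.8333) + (1.1667)·(2.1667) + (-2.8333)·(-1.8333)) / 5 = -3.1667/5 = -0.6333
  s[X,Z] = ((2.1667)·(1.1667) + (-2.8333)·(-1.8333) + (2.1667)·(2.1667) + (0.1667)·(0.1667) + (1.1667)·(-0.8333) + (-2.8333)·(-0.8333)) / 5 = 13.8333/5 = 2.7667
  s[Y,Y] = ((1.1667)·(1.1667) + (3.1667)·(3.1667) + (-1.8333)·(-1.8333) + (-2.8333)·(-2.8333) + (2.1667)·(2.1667) + (-1.8333)·(-1.8333)) / 5 = 30.8333/5 = 6.1667
  s[Y,Z] = ((1.1667)·(1.1667) + (3.1667)·(-1.8333) + (-1.8333)·(2.1667) + (-2.8333)·(0.1667) + (2.1667)·(-0.8333) + (-1.8333)·(-0.8333)) / 5 = -9.1667/5 = -1.8333
  s[Z,Z] = ((1.1667)·(1.1667) + (-1.8333)·(-1.8333) + (2.1667)·(2.1667) + (0.1667)·(0.1667) + (-0.8333)·(-0.8333) + (-0.8333)·(-0.8333)) / 5 = 10.8333/5 = 2.1667
  Sample standard deviations s_i = √(s[i,i]):
  s(X) = √(5.3667) = 2.3166
  s(Y) = √(6.1667) = 2.4833
  s(Z) = √(2.1667) = 1.472

Step 3 — r_{ij} = s_{ij} / (s_i · s_j):
  r[X,X] = 1 (diagonal).
  r[X,Y] = -0.6333 / (2.3166 · 2.4833) = -0.6333 / 5.7528 = -0.1101
  r[X,Z] = 2.7667 / (2.3166 · 1.472) = 2.7667 / 3.41 = 0.8114
  r[Y,Y] = 1 (diagonal).
  r[Y,Z] = -1.8333 / (2.4833 · 1.472) = -1.8333 / 3.6553 = -0.5016
  r[Z,Z] = 1 (diagonal).

R is symmetric with unit diagonal. Assembling:

R = [[1, -0.1101, 0.8114],
 [-0.1101, 1, -0.5016],
 [0.8114, -0.5016, 1]]


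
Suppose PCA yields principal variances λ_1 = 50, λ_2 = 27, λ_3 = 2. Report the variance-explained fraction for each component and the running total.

Step 1 — total variance = trace(Sigma) = Σ λ_i = 50 + 27 + 2 = 79.

Step 2 — fraction explained by component i = λ_i / Σ λ:
  PC1: 50/79 = 0.6329
  PC2: 27/79 = 0.3418
  PC3: 2/79 = 0.0253

Step 3 — cumulative fraction after k components = (λ_1 + ... + λ_k) / Σ λ:
  k = 1: 50/79 = 0.6329
  k = 2: (50 + 27)/79 = 77/79 = 0.9747
  k = 3: (50 + 27 + 2)/79 = 79/79 = 1

Summary (fraction, with percent):

explained: PC1 0.6329 (63.29%), PC2 0.3418 (34.18%), PC3 0.0253 (2.53%);  cumulative: 0.6329, 0.9747, 1


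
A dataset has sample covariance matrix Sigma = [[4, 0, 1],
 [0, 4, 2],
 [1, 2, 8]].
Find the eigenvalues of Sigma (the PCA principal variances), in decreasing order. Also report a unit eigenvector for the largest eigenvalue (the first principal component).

Step 1 — characteristic polynomial p(λ) = det(λI - Sigma) = λ³ - tr·λ² + c_1·λ - det, where tr = trace, c_1 = sum of the principal 2×2 minors, det = det(Sigma):
  tr = 4 + 4 + 8 = 16,
  c_1 = (4·4 - (0)²) + (4·8 - (1)²) + (4·8 - (2)²) = 16 + 31 + 28 = 75,
  det = 4·(4·8 - (2)²) - (0)·((0)·8 - (2)·(1)) + (1)·((0)·(2) - 4·(1)) = 4·(28) - (0)·(-2) + (1)·(-4) = 108.
  So p(λ) = λ³ - 16λ² + 75λ - 108.
Step 2 — look for an integer root (rational root theorem: any rational root is an integer divisor of 108). Testing λ = 3:
  p(3) = 27 - 144 + 225 - 108 = 0  ✓
  Dividing out (λ - 3): p(λ) = (λ - 3)(λ² - 13λ + 36).
Step 3 — remaining eigenvalues from the quadratic λ² - 13λ + 36 = 0:
  Δ = 13² - 4·36 = 169 - 144 = 25,  λ = (13 ± √25)/2 = (13 ± 5)/2 = 9 or 4.
  Sorted: λ_1 = 9,  λ_2 = 4,  λ_3 = 3  (check: sum = 16 = tr ✓).

Step 4 — unit eigenvector for λ_1 = 9: v spans the null space of (Sigma - λ_1 I), whose rows are
  r_1 = (-5, 0, 1),  r_2 = (0, -5, 2),  r_3 = (1, 2, -1).
  v is orthogonal to every row, so take v ∝ r_1 × r_2 = ((0)·(2) - (1)·(-5), (1)·(0) - (-5)·(2), (-5)·(-5) - (0)·(0)) = (5, 10, 25).
  Rescale (divide by 5): u = (1, 2, 5).
  ||u|| = √((1)² + (2)² + (5)²) = √(30) ≈ 5.4772,  v_1 = u/||u|| ≈ (0.1826, 0.3651, 0.9129) (||v_1|| = 1).

λ_1 = 9,  λ_2 = 4,  λ_3 = 3;  v_1 ≈ (0.1826, 0.3651, 0.9129)


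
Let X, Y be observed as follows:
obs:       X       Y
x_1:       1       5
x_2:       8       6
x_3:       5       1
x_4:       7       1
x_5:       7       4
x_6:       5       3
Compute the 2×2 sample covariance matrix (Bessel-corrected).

Step 1 — column means:
  mean(X) = (1 + 8 + 5 + 7 + 7 + 5) / 6 = 33/6 = 5.5
  mean(Y) = (5 + 6 + 1 + 1 + 4 + 3) / 6 = 20/6 = 3.3333

Step 2 — sample covariance S[i,j] = (1/(n-1)) · Σ_k (x_{k,i} - mean_i) · (x_{k,j} - mean_j), with n-1 = 5.
  S[X,X] = ((-4.5)·(-4.5) + (2.5)·(2.5) + (-0.5)·(-0.5) + (1.5)·(1.5) + (1.5)·(1.5) + (-0.5)·(-0.5)) / 5 = 31.5/5 = 6.3
  S[X,Y] = ((-4.5)·(1.6667) + (2.5)·(2.6667) + (-0.5)·(-2.3333) + (1.5)·(-2.3333) + (1.5)·(0.6667) + (-0.5)·(-0.3333)) / 5 = -2/5 = -0.4
  S[Y,Y] = ((1.6667)·(1.6667) + (2.6667)·(2.6667) + (-2.3333)·(-2.3333) + (-2.3333)·(-2.3333) + (0.6667)·(0.6667) + (-0.3333)·(-0.3333)) / 5 = 21.3333/5 = 4.2667

S is symmetric (S[j,i] = S[i,j]). Assembling:

S = [[6.3, -0.4],
 [-0.4, 4.2667]]


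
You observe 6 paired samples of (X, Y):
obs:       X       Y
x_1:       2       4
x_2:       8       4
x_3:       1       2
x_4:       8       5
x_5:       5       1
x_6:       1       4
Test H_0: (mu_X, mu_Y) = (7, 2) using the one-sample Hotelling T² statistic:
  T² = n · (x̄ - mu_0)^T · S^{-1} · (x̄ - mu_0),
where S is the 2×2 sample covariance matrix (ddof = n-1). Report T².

Step 1 — sample mean vector:
  mean(X) = (2 + 8 + 1 + 8 + 5 + 1) / 6 = 25/6 = 4.1667
  mean(Y) = (4 + 4 + 2 + 5 + 1 + 4) / 6 = 20/6 = 3.3333
  x̄ = (4.1667, 3.3333),  deviation x̄ - mu_0 = (4.1667, 3.3333) - (7, 2) = (-2.8333, 1.3333).

Step 2 — sample covariance matrix, S[i,j] = (1/(n-1)) · Σ_k (x_{k,i} - mean_i) · (x_{k,j} - mean_j), divisor n-1 = 5:
  S[X,X] = ((-2.1667)·(-2.1667) + (3.8333)·(3.8333) + (-3.1667)·(-3.1667) + (3.8333)·(3.8333) + (0.8333)·(0.8333) + (-3.1667)·(-3.1667)) / 5 = 54.8333/5 = 10.9667
  S[X,Y] = ((-2.1667)·(0.6667) + (3.8333)·(0.6667) + (-3.1667)·(-1.3333) + (3.8333)·(1.6667) + (0.8333)·(-2.3333) + (-3.1667)·(0.6667)) / 5 = 7.6667/5 = 1.5333
  S[Y,Y] = ((0.6667)·(0.6667) + (0.6667)·(0.6667) + (-1.3333)·(-1.3333) + (1.6667)·(1.6667) + (-2.3333)·(-2.3333) + (0.6667)·(0.6667)) / 5 = 11.3333/5 = 2.2667
  S = [[10.9667, 1.5333],
 [1.5333, 2.2667]].

Step 3 — invert S. det(S) = 10.9667·2.2667 - (1.5333)² = 22.5067.
  S^{-1} = (1/det) · [[d, -b], [-b, a]] = [[0.1007, -0.0681],
 [-0.0681, 0.4873]].

Step 4 — quadratic form (x̄ - mu_0)^T · S^{-1} · (x̄ - mu_0):
  S^{-1} · (x̄ - mu_0) = (-0.3762, 0.8427),
  (x̄ - mu_0)^T · [...] = (-2.8333)·(-0.3762) + (1.3333)·(0.8427) = 2.1895.

Step 5 — scale by n: T² = 6 · 2.1895 = 13.1368.

T² ≈ 13.1368


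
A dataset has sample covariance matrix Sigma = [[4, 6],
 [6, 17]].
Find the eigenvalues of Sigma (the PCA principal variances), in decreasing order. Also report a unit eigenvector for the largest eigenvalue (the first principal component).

Step 1 — characteristic polynomial of 2×2 Sigma:
  det(Sigma - λI) = λ² - trace · λ + det = 0.
  trace = 4 + 17 = 21, det = 4·17 - (6)² = 32.
Step 2 — discriminant:
  Δ = trace² - 4·det = 441 - 128 = 313.
Step 3 — eigenvalues:
  λ = (trace ± √Δ)/2 = (21 ± 17.6918)/2,
  λ_1 = 19.3459,  λ_2 = 1.6541.

Step 4 — unit eigenvector for λ_1: solve (Sigma - λ_1 I)v = 0. First row:
  (4 - 19.3459)·v_x + (6)·v_y = 0, i.e. (-15.3459)·v_x + (6)·v_y = 0,
  so v ∝ (b, λ_1 - a) = (6, 15.3459) = u.
  ||u|| = √((6)² + (15.3459)²) = √(271.4967) ≈ 16.4772,
  v_1 = u/||u|| ≈ (0.3641, 0.9313) (||v_1|| = 1).

λ_1 = 19.3459,  λ_2 = 1.6541;  v_1 ≈ (0.3641, 0.9313)


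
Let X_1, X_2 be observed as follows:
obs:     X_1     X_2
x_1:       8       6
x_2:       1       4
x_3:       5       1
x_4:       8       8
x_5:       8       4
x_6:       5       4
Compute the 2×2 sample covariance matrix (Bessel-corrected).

Step 1 — column means:
  mean(X_1) = (8 + 1 + 5 + 8 + 8 + 5) / 6 = 35/6 = 5.8333
  mean(X_2) = (6 + 4 + 1 + 8 + 4 + 4) / 6 = 27/6 = 4.5

Step 2 — sample covariance S[i,j] = (1/(n-1)) · Σ_k (x_{k,i} - mean_i) · (x_{k,j} - mean_j), with n-1 = 5.
  S[X_1,X_1] = ((2.1667)·(2.1667) + (-4.8333)·(-4.8333) + (-0.8333)·(-0.8333) + (2.1667)·(2.1667) + (2.1667)·(2.1667) + (-0.8333)·(-0.8333)) / 5 = 38.8333/5 = 7.7667
  S[X_1,X_2] = ((2.1667)·(1.5) + (-4.8333)·(-0.5) + (-0.8333)·(-3.5) + (2.1667)·(3.5) + (2.1667)·(-0.5) + (-0.8333)·(-0.5)) / 5 = 15.5/5 = 3.1
  S[X_2,X_2] = ((1.5)·(1.5) + (-0.5)·(-0.5) + (-3.5)·(-3.5) + (3.5)·(3.5) + (-0.5)·(-0.5) + (-0.5)·(-0.5)) / 5 = 27.5/5 = 5.5

S is symmetric (S[j,i] = S[i,j]). Assembling:

S = [[7.7667, 3.1],
 [3.1, 5.5]]


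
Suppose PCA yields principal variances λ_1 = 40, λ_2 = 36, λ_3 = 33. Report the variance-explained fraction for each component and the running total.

Step 1 — total variance = trace(Sigma) = Σ λ_i = 40 + 36 + 33 = 109.

Step 2 — fraction explained by component i = λ_i / Σ λ:
  PC1: 40/109 = 0.367
  PC2: 36/109 = 0.3303
  PC3: 33/109 = 0.3028

Step 3 — cumulative fraction after k components = (λ_1 + ... + λ_k) / Σ λ:
  k = 1: 40/109 = 0.367
  k = 2: (40 + 36)/109 = 76/109 = 0.6972
  k = 3: (40 + 36 + 33)/109 = 109/109 = 1

Summary (fraction, with percent):

explained: PC1 0.367 (36.7%), PC2 0.3303 (33.03%), PC3 0.3028 (30.28%);  cumulative: 0.367, 0.6972, 1


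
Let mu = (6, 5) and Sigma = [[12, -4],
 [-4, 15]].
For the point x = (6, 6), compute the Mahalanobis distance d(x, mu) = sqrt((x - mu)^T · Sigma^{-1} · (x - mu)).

Step 1 — centre the observation: (x - mu) = (0, 1).

Step 2 — invert Sigma. det(Sigma) = 12·15 - (-4)² = 164.
  Sigma^{-1} = (1/det) · [[d, -b], [-b, a]] = [[0.0915, 0.0244],
 [0.0244, 0.0732]].

Step 3 — form the quadratic (x - mu)^T · Sigma^{-1} · (x - mu):
  Sigma^{-1} · (x - mu) = (0.0244, 0.0732).
  (x - mu)^T · [Sigma^{-1} · (x - mu)] = (0)·(0.0244) + (1)·(0.0732) = 0.0732.

Step 4 — take square root: d = √(0.0732) ≈ 0.2705.

d(x, mu) = √(0.0732) ≈ 0.2705


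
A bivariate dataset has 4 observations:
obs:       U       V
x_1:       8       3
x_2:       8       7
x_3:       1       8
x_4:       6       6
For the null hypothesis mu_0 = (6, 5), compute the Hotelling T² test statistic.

Step 1 — sample mean vector:
  mean(U) = (8 + 8 + 1 + 6) / 4 = 23/4 = 5.75
  mean(V) = (3 + 7 + 8 + 6) / 4 = 24/4 = 6
  x̄ = (5.75, 6),  deviation x̄ - mu_0 = (5.75, 6) - (6, 5) = (-0.25, 1).

Step 2 — sample covariance matrix, S[i,j] = (1/(n-1)) · Σ_k (x_{k,i} - mean_i) · (x_{k,j} - mean_j), divisor n-1 = 3:
  S[U,U] = ((2.25)·(2.25) + (2.25)·(2.25) + (-4.75)·(-4.75) + (0.25)·(0.25)) / 3 = 32.75/3 = 10.9167
  S[U,V] = ((2.25)·(-3) + (2.25)·(1) + (-4.75)·(2) + (0.25)·(0)) / 3 = -14/3 = -4.6667
  S[V,V] = ((-3)·(-3) + (1)·(1) + (2)·(2) + (0)·(0)) / 3 = 14/3 = 4.6667
  S = [[10.9167, -4.6667],
 [-4.6667, 4.6667]].

Step 3 — invert S. det(S) = 10.9167·4.6667 - (-4.6667)² = 29.1667.
  S^{-1} = (1/det) · [[d, -b], [-b, a]] = [[0.16, 0.16],
 [0.16, 0.3743]].

Step 4 — quadratic form (x̄ - mu_0)^T · S^{-1} · (x̄ - mu_0):
  S^{-1} · (x̄ - mu_0) = (0.12, 0.3343),
  (x̄ - mu_0)^T · [...] = (-0.25)·(0.12) + (1)·(0.3343) = 0.3043.

Step 5 — scale by n: T² = 4 · 0.3043 = 1.2171.

T² ≈ 1.2171


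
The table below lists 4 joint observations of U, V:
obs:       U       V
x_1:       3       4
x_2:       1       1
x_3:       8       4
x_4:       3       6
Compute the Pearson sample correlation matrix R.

Step 1 — column means:
  mean(U) = (3 + 1 + 8 + 3) / 4 = 15/4 = 3.75
  mean(V) = (4 + 1 + 4 + 6) / 4 = 15/4 = 3.75

Step 2 — sample variances and covariances s[i,j] = (1/(n-1)) · Σ_k (x_{k,i} - mean_i) · (x_{k,j} - mean_j), with n-1 = 3:
  s[U,U] = ((-0.75)·(-0.75) + (-2.75)·(-2.75) + (4.25)·(4.25) + (-0.75)·(-0.75)) / 3 = 26.75/3 = 8.9167
  s[U,V] = ((-0.75)·(0.25) + (-2.75)·(-2.75) + (4.25)·(0.25) + (-0.75)·(2.25)) / 3 = 6.75/3 = 2.25
  s[V,V] = ((0.25)·(0.25) + (-2.75)·(-2.75) + (0.25)·(0.25) + (2.25)·(2.25)) / 3 = 12.75/3 = 4.25
  Sample standard deviations s_i = √(s[i,i]):
  s(U) = √(8.9167) = 2.9861
  s(V) = √(4.25) = 2.0616

Step 3 — r_{ij} = s_{ij} / (s_i · s_j):
  r[U,U] = 1 (diagonal).
  r[U,V] = 2.25 / (2.9861 · 2.0616) = 2.25 / 6.156 = 0.3655
  r[V,V] = 1 (diagonal).

R is symmetric with unit diagonal. Assembling:

R = [[1, 0.3655],
 [0.3655, 1]]


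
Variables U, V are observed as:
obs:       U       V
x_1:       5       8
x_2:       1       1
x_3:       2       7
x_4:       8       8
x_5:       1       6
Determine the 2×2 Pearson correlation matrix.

Step 1 — column means:
  mean(U) = (5 + 1 + 2 + 8 + 1) / 5 = 17/5 = 3.4
  mean(V) = (8 + 1 + 7 + 8 + 6) / 5 = 30/5 = 6

Step 2 — sample variances and covariances s[i,j] = (1/(n-1)) · Σ_k (x_{k,i} - mean_i) · (x_{k,j} - mean_j), with n-1 = 4:
  s[U,U] = ((1.6)·(1.6) + (-2.4)·(-2.4) + (-1.4)·(-1.4) + (4.6)·(4.6) + (-2.4)·(-2.4)) / 4 = 37.2/4 = 9.3
  s[U,V] = ((1.6)·(2) + (-2.4)·(-5) + (-1.4)·(1) + (4.6)·(2) + (-2.4)·(0)) / 4 = 23/4 = 5.75
  s[V,V] = ((2)·(2) + (-5)·(-5) + (1)·(1) + (2)·(2) + (0)·(0)) / 4 = 34/4 = 8.5
  Sample standard deviations s_i = √(s[i,i]):
  s(U) = √(9.3) = 3.0496
  s(V) = √(8.5) = 2.9155

Step 3 — r_{ij} = s_{ij} / (s_i · s_j):
  r[U,U] = 1 (diagonal).
  r[U,V] = 5.75 / (3.0496 · 2.9155) = 5.75 / 8.891 = 0.6467
  r[V,V] = 1 (diagonal).

R is symmetric with unit diagonal. Assembling:

R = [[1, 0.6467],
 [0.6467, 1]]


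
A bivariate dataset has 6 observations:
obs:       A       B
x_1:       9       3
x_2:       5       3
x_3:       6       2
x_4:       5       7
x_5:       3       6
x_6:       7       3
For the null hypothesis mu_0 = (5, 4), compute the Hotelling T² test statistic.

Step 1 — sample mean vector:
  mean(A) = (9 + 5 + 6 + 5 + 3 + 7) / 6 = 35/6 = 5.8333
  mean(B) = (3 + 3 + 2 + 7 + 6 + 3) / 6 = 24/6 = 4
  x̄ = (5.8333, 4),  deviation x̄ - mu_0 = (5.8333, 4) - (5, 4) = (0.8333, 0).

Step 2 — sample covariance matrix, S[i,j] = (1/(n-1)) · Σ_k (x_{k,i} - mean_i) · (x_{k,j} - mean_j), divisor n-1 = 5:
  S[A,A] = ((3.1667)·(3.1667) + (-0.8333)·(-0.8333) + (0.1667)·(0.1667) + (-0.8333)·(-0.8333) + (-2.8333)·(-2.8333) + (1.1667)·(1.1667)) / 5 = 20.8333/5 = 4.1667
  S[A,B] = ((3.1667)·(-1) + (-0.8333)·(-1) + (0.1667)·(-2) + (-0.8333)·(3) + (-2.8333)·(2) + (1.1667)·(-1)) / 5 = -12/5 = -2.4
  S[B,B] = ((-1)·(-1) + (-1)·(-1) + (-2)·(-2) + (3)·(3) + (2)·(2) + (-1)·(-1)) / 5 = 20/5 = 4
  S = [[4.1667, -2.4],
 [-2.4, 4]].

Step 3 — invert S. det(S) = 4.1667·4 - (-2.4)² = 10.9067.
  S^{-1} = (1/det) · [[d, -b], [-b, a]] = [[0.3667, 0.22],
 [0.22, 0.382]].

Step 4 — quadratic form (x̄ - mu_0)^T · S^{-1} · (x̄ - mu_0):
  S^{-1} · (x̄ - mu_0) = (0.3056, 0.1834),
  (x̄ - mu_0)^T · [...] = (0.8333)·(0.3056) + (0)·(0.1834) = 0.2547.

Step 5 — scale by n: T² = 6 · 0.2547 = 1.5281.

T² ≈ 1.5281


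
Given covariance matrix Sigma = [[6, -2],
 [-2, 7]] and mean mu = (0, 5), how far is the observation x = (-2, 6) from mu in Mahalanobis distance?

Step 1 — centre the observation: (x - mu) = (-2, 1).

Step 2 — invert Sigma. det(Sigma) = 6·7 - (-2)² = 38.
  Sigma^{-1} = (1/det) · [[d, -b], [-b, a]] = [[0.1842, 0.0526],
 [0.0526, 0.1579]].

Step 3 — form the quadratic (x - mu)^T · Sigma^{-1} · (x - mu):
  Sigma^{-1} · (x - mu) = (-0.3158, 0.0526).
  (x - mu)^T · [Sigma^{-1} · (x - mu)] = (-2)·(-0.3158) + (1)·(0.0526) = 0.6842.

Step 4 — take square root: d = √(0.6842) ≈ 0.8272.

d(x, mu) = √(0.6842) ≈ 0.8272


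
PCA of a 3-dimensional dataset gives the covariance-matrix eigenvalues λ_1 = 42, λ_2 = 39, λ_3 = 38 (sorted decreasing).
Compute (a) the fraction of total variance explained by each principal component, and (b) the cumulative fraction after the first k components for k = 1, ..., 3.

Step 1 — total variance = trace(Sigma) = Σ λ_i = 42 + 39 + 38 = 119.

Step 2 — fraction explained by component i = λ_i / Σ λ:
  PC1: 42/119 = 0.3529
  PC2: 39/119 = 0.3277
  PC3: 38/119 = 0.3193

Step 3 — cumulative fraction after k components = (λ_1 + ... + λ_k) / Σ λ:
  k = 1: 42/119 = 0.3529
  k = 2: (42 + 39)/119 = 81/119 = 0.6807
  k = 3: (42 + 39 + 38)/119 = 119/119 = 1

Summary (fraction, with percent):

explained: PC1 0.3529 (35.29%), PC2 0.3277 (32.77%), PC3 0.3193 (31.93%);  cumulative: 0.3529, 0.6807, 1


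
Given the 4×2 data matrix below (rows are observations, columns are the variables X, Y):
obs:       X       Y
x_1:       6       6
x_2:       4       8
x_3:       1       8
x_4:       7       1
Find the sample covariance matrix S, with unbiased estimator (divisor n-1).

Step 1 — column means:
  mean(X) = (6 + 4 + 1 + 7) / 4 = 18/4 = 4.5
  mean(Y) = (6 + 8 + 8 + 1) / 4 = 23/4 = 5.75

Step 2 — sample covariance S[i,j] = (1/(n-1)) · Σ_k (x_{k,i} - mean_i) · (x_{k,j} - mean_j), with n-1 = 3.
  S[X,X] = ((1.5)·(1.5) + (-0.5)·(-0.5) + (-3.5)·(-3.5) + (2.5)·(2.5)) / 3 = 21/3 = 7
  S[X,Y] = ((1.5)·(0.25) + (-0.5)·(2.25) + (-3.5)·(2.25) + (2.5)·(-4.75)) / 3 = -20.5/3 = -6.8333
  S[Y,Y] = ((0.25)·(0.25) + (2.25)·(2.25) + (2.25)·(2.25) + (-4.75)·(-4.75)) / 3 = 32.75/3 = 10.9167

S is symmetric (S[j,i] = S[i,j]). Assembling:

S = [[7, -6.8333],
 [-6.8333, 10.9167]]


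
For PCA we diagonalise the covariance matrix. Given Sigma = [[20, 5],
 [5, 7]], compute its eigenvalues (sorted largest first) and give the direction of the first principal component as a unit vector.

Step 1 — characteristic polynomial of 2×2 Sigma:
  det(Sigma - λI) = λ² - trace · λ + det = 0.
  trace = 20 + 7 = 27, det = 20·7 - (5)² = 115.
Step 2 — discriminant:
  Δ = trace² - 4·det = 729 - 460 = 269.
Step 3 — eigenvalues:
  λ = (trace ± √Δ)/2 = (27 ± 16.4012)/2,
  λ_1 = 21.7006,  λ_2 = 5.2994.

Step 4 — unit eigenvector for λ_1: solve (Sigma - λ_1 I)v = 0. First row:
  (20 - 21.7006)·v_x + (5)·v_y = 0, i.e. (-1.7006)·v_x + (5)·v_y = 0,
  so v ∝ (b, λ_1 - a) = (5, 1.7006) = u.
  ||u|| = √((5)² + (1.7006)²) = √(27.8921) ≈ 5.2813,
  v_1 = u/||u|| ≈ (0.9467, 0.322) (||v_1|| = 1).

λ_1 = 21.7006,  λ_2 = 5.2994;  v_1 ≈ (0.9467, 0.322)


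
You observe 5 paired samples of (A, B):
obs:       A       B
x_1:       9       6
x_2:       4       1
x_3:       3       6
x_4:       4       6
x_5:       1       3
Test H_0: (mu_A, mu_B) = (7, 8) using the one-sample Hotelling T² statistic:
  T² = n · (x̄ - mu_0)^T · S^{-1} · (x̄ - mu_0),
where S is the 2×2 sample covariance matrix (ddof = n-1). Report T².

Step 1 — sample mean vector:
  mean(A) = (9 + 4 + 3 + 4 + 1) / 5 = 21/5 = 4.2
  mean(B) = (6 + 1 + 6 + 6 + 3) / 5 = 22/5 = 4.4
  x̄ = (4.2, 4.4),  deviation x̄ - mu_0 = (4.2, 4.4) - (7, 8) = (-2.8, -3.6).

Step 2 — sample covariance matrix, S[i,j] = (1/(n-1)) · Σ_k (x_{k,i} - mean_i) · (x_{k,j} - mean_j), divisor n-1 = 4:
  S[A,A] = ((4.8)·(4.8) + (-0.2)·(-0.2) + (-1.2)·(-1.2) + (-0.2)·(-0.2) + (-3.2)·(-3.2)) / 4 = 34.8/4 = 8.7
  S[A,B] = ((4.8)·(1.6) + (-0.2)·(-3.4) + (-1.2)·(1.6) + (-0.2)·(1.6) + (-3.2)·(-1.4)) / 4 = 10.6/4 = 2.65
  S[B,B] = ((1.6)·(1.6) + (-3.4)·(-3.4) + (1.6)·(1.6) + (1.6)·(1.6) + (-1.4)·(-1.4)) / 4 = 21.2/4 = 5.3
  S = [[8.7, 2.65],
 [2.65, 5.3]].

Step 3 — invert S. det(S) = 8.7·5.3 - (2.65)² = 39.0875.
  S^{-1} = (1/det) · [[d, -b], [-b, a]] = [[0.1356, -0.0678],
 [-0.0678, 0.2226]].

Step 4 — quadratic form (x̄ - mu_0)^T · S^{-1} · (x̄ - mu_0):
  S^{-1} · (x̄ - mu_0) = (-0.1356, -0.6114),
  (x̄ - mu_0)^T · [...] = (-2.8)·(-0.1356) + (-3.6)·(-0.6114) = 2.5809.

Step 5 — scale by n: T² = 5 · 2.5809 = 12.9044.

T² ≈ 12.9044


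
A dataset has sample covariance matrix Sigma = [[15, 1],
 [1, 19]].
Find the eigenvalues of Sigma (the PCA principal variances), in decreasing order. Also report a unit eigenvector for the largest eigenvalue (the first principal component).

Step 1 — characteristic polynomial of 2×2 Sigma:
  det(Sigma - λI) = λ² - trace · λ + det = 0.
  trace = 15 + 19 = 34, det = 15·19 - (1)² = 284.
Step 2 — discriminant:
  Δ = trace² - 4·det = 1156 - 1136 = 20.
Step 3 — eigenvalues:
  λ = (trace ± √Δ)/2 = (34 ± 4.4721)/2,
  λ_1 = 19.2361,  λ_2 = 14.7639.

Step 4 — unit eigenvector for λ_1: solve (Sigma - λ_1 I)v = 0. First row:
  (15 - 19.2361)·v_x + (1)·v_y = 0, i.e. (-4.2361)·v_x + (1)·v_y = 0,
  so v ∝ (b, λ_1 - a) = (1, 4.2361) = u.
  ||u|| = √((1)² + (4.2361)²) = √(18.9443) ≈ 4.3525,
  v_1 = u/||u|| ≈ (0.2298, 0.9732) (||v_1|| = 1).

λ_1 = 19.2361,  λ_2 = 14.7639;  v_1 ≈ (0.2298, 0.9732)


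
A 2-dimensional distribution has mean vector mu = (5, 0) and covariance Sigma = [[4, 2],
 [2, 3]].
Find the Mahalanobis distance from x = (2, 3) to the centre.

Step 1 — centre the observation: (x - mu) = (-3, 3).

Step 2 — invert Sigma. det(Sigma) = 4·3 - (2)² = 8.
  Sigma^{-1} = (1/det) · [[d, -b], [-b, a]] = [[0.375, -0.25],
 [-0.25, 0.5]].

Step 3 — form the quadratic (x - mu)^T · Sigma^{-1} · (x - mu):
  Sigma^{-1} · (x - mu) = (-1.875, 2.25).
  (x - mu)^T · [Sigma^{-1} · (x - mu)] = (-3)·(-1.875) + (3)·(2.25) = 12.375.

Step 4 — take square root: d = √(12.375) ≈ 3.5178.

d(x, mu) = √(12.375) ≈ 3.5178


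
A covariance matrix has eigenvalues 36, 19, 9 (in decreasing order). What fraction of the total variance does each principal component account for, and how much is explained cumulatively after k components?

Step 1 — total variance = trace(Sigma) = Σ λ_i = 36 + 19 + 9 = 64.

Step 2 — fraction explained by component i = λ_i / Σ λ:
  PC1: 36/64 = 0.5625
  PC2: 19/64 = 0.2969
  PC3: 9/64 = 0.1406

Step 3 — cumulative fraction after k components = (λ_1 + ... + λ_k) / Σ λ:
  k = 1: 36/64 = 0.5625
  k = 2: (36 + 19)/64 = 55/64 = 0.8594
  k = 3: (36 + 19 + 9)/64 = 64/64 = 1

Summary (fraction, with percent):

explained: PC1 0.5625 (56.25%), PC2 0.2969 (29.69%), PC3 0.1406 (14.06%);  cumulative: 0.5625, 0.8594, 1


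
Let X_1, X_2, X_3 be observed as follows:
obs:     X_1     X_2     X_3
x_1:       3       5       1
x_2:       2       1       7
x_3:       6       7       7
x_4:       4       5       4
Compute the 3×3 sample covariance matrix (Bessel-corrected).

Step 1 — column means:
  mean(X_1) = (3 + 2 + 6 + 4) / 4 = 15/4 = 3.75
  mean(X_2) = (5 + 1 + 7 + 5) / 4 = 18/4 = 4.5
  mean(X_3) = (1 + 7 + 7 + 4) / 4 = 19/4 = 4.75

Step 2 — sample covariance S[i,j] = (1/(n-1)) · Σ_k (x_{k,i} - mean_i) · (x_{k,j} - mean_j), with n-1 = 3.
  S[X_1,X_1] = ((-0.75)·(-0.75) + (-1.75)·(-1.75) + (2.25)·(2.25) + (0.25)·(0.25)) / 3 = 8.75/3 = 2.9167
  S[X_1,X_2] = ((-0.75)·(0.5) + (-1.75)·(-3.5) + (2.25)·(2.5) + (0.25)·(0.5)) / 3 = 11.5/3 = 3.8333
  S[X_1,X_3] = ((-0.75)·(-3.75) + (-1.75)·(2.25) + (2.25)·(2.25) + (0.25)·(-0.75)) / 3 = 3.75/3 = 1.25
  S[X_2,X_2] = ((0.5)·(0.5) + (-3.5)·(-3.5) + (2.5)·(2.5) + (0.5)·(0.5)) / 3 = 19/3 = 6.3333
  S[X_2,X_3] = ((0.5)·(-3.75) + (-3.5)·(2.25) + (2.5)·(2.25) + (0.5)·(-0.75)) / 3 = -4.5/3 = -1.5
  S[X_3,X_3] = ((-3.75)·(-3.75) + (2.25)·(2.25) + (2.25)·(2.25) + (-0.75)·(-0.75)) / 3 = 24.75/3 = 8.25

S is symmetric (S[j,i] = S[i,j]). Assembling:

S = [[2.9167, 3.8333, 1.25],
 [3.8333, 6.3333, -1.5],
 [1.25, -1.5, 8.25]]


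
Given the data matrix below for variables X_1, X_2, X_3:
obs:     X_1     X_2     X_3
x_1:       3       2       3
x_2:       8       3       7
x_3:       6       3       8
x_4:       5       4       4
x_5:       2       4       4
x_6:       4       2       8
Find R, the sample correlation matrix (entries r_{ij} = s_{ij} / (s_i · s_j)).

Step 1 — column means:
  mean(X_1) = (3 + 8 + 6 + 5 + 2 + 4) / 6 = 28/6 = 4.6667
  mean(X_2) = (2 + 3 + 3 + 4 + 4 + 2) / 6 = 18/6 = 3
  mean(X_3) = (3 + 7 + 8 + 4 + 4 + 8) / 6 = 34/6 = 5.6667

Step 2 — sample variances and covariances s[i,j] = (1/(n-1)) · Σ_k (x_{k,i} - mean_i) · (x_{k,j} - mean_j), with n-1 = 5:
  s[X_1,X_1] = ((-1.6667)·(-1.6667) + (3.3333)·(3.3333) + (1.3333)·(1.3333) + (0.3333)·(0.3333) + (-2.6667)·(-2.6667) + (-0.6667)·(-0.6667)) / 5 = 23.3333/5 = 4.6667
  s[X_1,X_2] = ((-1.6667)·(-1) + (3.3333)·(0) + (1.3333)·(0) + (0.3333)·(1) + (-2.6667)·(1) + (-0.6667)·(-1)) / 5 = 0/5 = 0
  s[X_1,X_3] = ((-1.6667)·(-2.6667) + (3.3333)·(1.3333) + (1.3333)·(2.3333) + (0.3333)·(-1.6667) + (-2.6667)·(-1.6667) + (-0.6667)·(2.3333)) / 5 = 14.3333/5 = 2.8667
  s[X_2,X_2] = ((-1)·(-1) + (0)·(0) + (0)·(0) + (1)·(1) + (1)·(1) + (-1)·(-1)) / 5 = 4/5 = 0.8
  s[X_2,X_3] = ((-1)·(-2.6667) + (0)·(1.3333) + (0)·(2.3333) + (1)·(-1.6667) + (1)·(-1.6667) + (-1)·(2.3333)) / 5 = -3/5 = -0.6
  s[X_3,X_3] = ((-2.6667)·(-2.6667) + (1.3333)·(1.3333) + (2.3333)·(2.3333) + (-1.6667)·(-1.6667) + (-1.6667)·(-1.6667) + (2.3333)·(2.3333)) / 5 = 25.3333/5 = 5.0667
  Sample standard deviations s_i = √(s[i,i]):
  s(X_1) = √(4.6667) = 2.1602
  s(X_2) = √(0.8) = 0.8944
  s(X_3) = √(5.0667) = 2.2509

Step 3 — r_{ij} = s_{ij} / (s_i · s_j):
  r[X_1,X_1] = 1 (diagonal).
  r[X_1,X_2] = 0 / (2.1602 · 0.8944) = 0 / 1.9322 = 0
  r[X_1,X_3] = 2.8667 / (2.1602 · 2.2509) = 2.8667 / 4.8626 = 0.5895
  r[X_2,X_2] = 1 (diagonal).
  r[X_2,X_3] = -0.6 / (0.8944 · 2.2509) = -0.6 / 2.0133 = -0.298
  r[X_3,X_3] = 1 (diagonal).

R is symmetric with unit diagonal. Assembling:

R = [[1, 0, 0.5895],
 [0, 1, -0.298],
 [0.5895, -0.298, 1]]


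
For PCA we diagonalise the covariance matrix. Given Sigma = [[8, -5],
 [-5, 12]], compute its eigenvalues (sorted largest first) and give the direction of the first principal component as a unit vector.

Step 1 — characteristic polynomial of 2×2 Sigma:
  det(Sigma - λI) = λ² - trace · λ + det = 0.
  trace = 8 + 12 = 20, det = 8·12 - (-5)² = 71.
Step 2 — discriminant:
  Δ = trace² - 4·det = 400 - 284 = 116.
Step 3 — eigenvalues:
  λ = (trace ± √Δ)/2 = (20 ± 10.7703)/2,
  λ_1 = 15.3852,  λ_2 = 4.6148.

Step 4 — unit eigenvector for λ_1: solve (Sigma - λ_1 I)v = 0. First row:
  (8 - 15.3852)·v_x + (-5)·v_y = 0, i.e. (-7.3852)·v_x + (-5)·v_y = 0,
  so v ∝ (b, λ_1 - a) = (-5, 7.3852); multiply by -1 so the first entry is positive: u = (5, -7.3852).
  ||u|| = √((5)² + (-7.3852)²) = √(79.5407) ≈ 8.9186,
  v_1 = u/||u|| ≈ (0.5606, -0.8281) (||v_1|| = 1).

λ_1 = 15.3852,  λ_2 = 4.6148;  v_1 ≈ (0.5606, -0.8281)


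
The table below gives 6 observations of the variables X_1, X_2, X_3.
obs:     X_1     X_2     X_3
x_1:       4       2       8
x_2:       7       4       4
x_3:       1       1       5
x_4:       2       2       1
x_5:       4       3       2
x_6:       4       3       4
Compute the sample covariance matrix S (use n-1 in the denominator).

Step 1 — column means:
  mean(X_1) = (4 + 7 + 1 + 2 + 4 + 4) / 6 = 22/6 = 3.6667
  mean(X_2) = (2 + 4 + 1 + 2 + 3 + 3) / 6 = 15/6 = 2.5
  mean(X_3) = (8 + 4 + 5 + 1 + 2 + 4) / 6 = 24/6 = 4

Step 2 — sample covariance S[i,j] = (1/(n-1)) · Σ_k (x_{k,i} - mean_i) · (x_{k,j} - mean_j), with n-1 = 5.
  S[X_1,X_1] = ((0.3333)·(0.3333) + (3.3333)·(3.3333) + (-2.6667)·(-2.6667) + (-1.6667)·(-1.6667) + (0.3333)·(0.3333) + (0.3333)·(0.3333)) / 5 = 21.3333/5 = 4.2667
  S[X_1,X_2] = ((0.3333)·(-0.5) + (3.3333)·(1.5) + (-2.6667)·(-1.5) + (-1.6667)·(-0.5) + (0.3333)·(0.5) + (0.3333)·(0.5)) / 5 = 10/5 = 2
  S[X_1,X_3] = ((0.3333)·(4) + (3.3333)·(0) + (-2.6667)·(1) + (-1.6667)·(-3) + (0.3333)·(-2) + (0.3333)·(0)) / 5 = 3/5 = 0.6
  S[X_2,X_2] = ((-0.5)·(-0.5) + (1.5)·(1.5) + (-1.5)·(-1.5) + (-0.5)·(-0.5) + (0.5)·(0.5) + (0.5)·(0.5)) / 5 = 5.5/5 = 1.1
  S[X_2,X_3] = ((-0.5)·(4) + (1.5)·(0) + (-1.5)·(1) + (-0.5)·(-3) + (0.5)·(-2) + (0.5)·(0)) / 5 = -3/5 = -0.6
  S[X_3,X_3] = ((4)·(4) + (0)·(0) + (1)·(1) + (-3)·(-3) + (-2)·(-2) + (0)·(0)) / 5 = 30/5 = 6

S is symmetric (S[j,i] = S[i,j]). Assembling:

S = [[4.2667, 2, 0.6],
 [2, 1.1, -0.6],
 [0.6, -0.6, 6]]


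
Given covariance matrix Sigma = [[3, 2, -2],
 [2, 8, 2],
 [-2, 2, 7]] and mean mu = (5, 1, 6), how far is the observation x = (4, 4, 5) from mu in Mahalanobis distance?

Step 1 — centre the observation: (x - mu) = (-1, 3, -1).

Step 2 — invert Sigma (cofactor / det for 3×3, or solve directly):
  Sigma^{-1} = [[0.65, -0.225, 0.25],
 [-0.225, 0.2125, -0.125],
 [0.25, -0.125, 0.25]].

Step 3 — form the quadratic (x - mu)^T · Sigma^{-1} · (x - mu):
  Sigma^{-1} · (x - mu) = (-1.575, 0.9875, -0.875).
  (x - mu)^T · [Sigma^{-1} · (x - mu)] = (-1)·(-1.575) + (3)·(0.9875) + (-1)·(-0.875) = 5.4125.

Step 4 — take square root: d = √(5.4125) ≈ 2.3265.

d(x, mu) = √(5.4125) ≈ 2.3265


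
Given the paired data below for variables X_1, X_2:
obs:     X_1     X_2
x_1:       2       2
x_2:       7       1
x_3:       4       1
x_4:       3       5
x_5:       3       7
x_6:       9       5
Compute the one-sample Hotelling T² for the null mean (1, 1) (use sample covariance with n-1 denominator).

Step 1 — sample mean vector:
  mean(X_1) = (2 + 7 + 4 + 3 + 3 + 9) / 6 = 28/6 = 4.6667
  mean(X_2) = (2 + 1 + 1 + 5 + 7 + 5) / 6 = 21/6 = 3.5
  x̄ = (4.6667, 3.5),  deviation x̄ - mu_0 = (4.6667, 3.5) - (1, 1) = (3.6667, 2.5).

Step 2 — sample covariance matrix, S[i,j] = (1/(n-1)) · Σ_k (x_{k,i} - mean_i) · (x_{k,j} - mean_j), divisor n-1 = 5:
  S[X_1,X_1] = ((-2.6667)·(-2.6667) + (2.3333)·(2.3333) + (-0.6667)·(-0.6667) + (-1.6667)·(-1.6667) + (-1.6667)·(-1.6667) + (4.3333)·(4.3333)) / 5 = 37.3333/5 = 7.4667
  S[X_1,X_2] = ((-2.6667)·(-1.5) + (2.3333)·(-2.5) + (-0.6667)·(-2.5) + (-1.6667)·(1.5) + (-1.6667)·(3.5) + (4.3333)·(1.5)) / 5 = -2/5 = -0.4
  S[X_2,X_2] = ((-1.5)·(-1.5) + (-2.5)·(-2.5) + (-2.5)·(-2.5) + (1.5)·(1.5) + (3.5)·(3.5) + (1.5)·(1.5)) / 5 = 31.5/5 = 6.3
  S = [[7.4667, -0.4],
 [-0.4, 6.3]].

Step 3 — invert S. det(S) = 7.4667·6.3 - (-0.4)² = 46.88.
  S^{-1} = (1/det) · [[d, -b], [-b, a]] = [[0.1344, 0.0085],
 [0.0085, 0.1593]].

Step 4 — quadratic form (x̄ - mu_0)^T · S^{-1} · (x̄ - mu_0):
  S^{-1} · (x̄ - mu_0) = (0.5141, 0.4295),
  (x̄ - mu_0)^T · [...] = (3.6667)·(0.5141) + (2.5)·(0.4295) = 2.9586.

Step 5 — scale by n: T² = 6 · 2.9586 = 17.7517.

T² ≈ 17.7517


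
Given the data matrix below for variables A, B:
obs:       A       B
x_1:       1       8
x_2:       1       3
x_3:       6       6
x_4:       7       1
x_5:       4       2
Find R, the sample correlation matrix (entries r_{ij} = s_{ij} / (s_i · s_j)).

Step 1 — column means:
  mean(A) = (1 + 1 + 6 + 7 + 4) / 5 = 19/5 = 3.8
  mean(B) = (8 + 3 + 6 + 1 + 2) / 5 = 20/5 = 4

Step 2 — sample variances and covariances s[i,j] = (1/(n-1)) · Σ_k (x_{k,i} - mean_i) · (x_{k,j} - mean_j), with n-1 = 4:
  s[A,A] = ((-2.8)·(-2.8) + (-2.8)·(-2.8) + (2.2)·(2.2) + (3.2)·(3.2) + (0.2)·(0.2)) / 4 = 30.8/4 = 7.7
  s[A,B] = ((-2.8)·(4) + (-2.8)·(-1) + (2.2)·(2) + (3.2)·(-3) + (0.2)·(-2)) / 4 = -14/4 = -3.5
  s[B,B] = ((4)·(4) + (-1)·(-1) + (2)·(2) + (-3)·(-3) + (-2)·(-2)) / 4 = 34/4 = 8.5
  Sample standard deviations s_i = √(s[i,i]):
  s(A) = √(7.7) = 2.7749
  s(B) = √(8.5) = 2.9155

Step 3 — r_{ij} = s_{ij} / (s_i · s_j):
  r[A,A] = 1 (diagonal).
  r[A,B] = -3.5 / (2.7749 · 2.9155) = -3.5 / 8.0901 = -0.4326
  r[B,B] = 1 (diagonal).

R is symmetric with unit diagonal. Assembling:

R = [[1, -0.4326],
 [-0.4326, 1]]


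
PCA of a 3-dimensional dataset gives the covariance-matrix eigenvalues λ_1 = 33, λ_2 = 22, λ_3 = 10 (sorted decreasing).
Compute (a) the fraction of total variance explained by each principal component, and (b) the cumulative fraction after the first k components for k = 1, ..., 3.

Step 1 — total variance = trace(Sigma) = Σ λ_i = 33 + 22 + 10 = 65.

Step 2 — fraction explained by component i = λ_i / Σ λ:
  PC1: 33/65 = 0.5077
  PC2: 22/65 = 0.3385
  PC3: 10/65 = 0.1538

Step 3 — cumulative fraction after k components = (λ_1 + ... + λ_k) / Σ λ:
  k = 1: 33/65 = 0.5077
  k = 2: (33 + 22)/65 = 55/65 = 0.8462
  k = 3: (33 + 22 + 10)/65 = 65/65 = 1

Summary (fraction, with percent):

explained: PC1 0.5077 (50.77%), PC2 0.3385 (33.85%), PC3 0.1538 (15.38%);  cumulative: 0.5077, 0.8462, 1


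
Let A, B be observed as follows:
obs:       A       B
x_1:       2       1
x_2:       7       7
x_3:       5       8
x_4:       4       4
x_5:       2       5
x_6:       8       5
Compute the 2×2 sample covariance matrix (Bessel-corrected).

Step 1 — column means:
  mean(A) = (2 + 7 + 5 + 4 + 2 + 8) / 6 = 28/6 = 4.6667
  mean(B) = (1 + 7 + 8 + 4 + 5 + 5) / 6 = 30/6 = 5

Step 2 — sample covariance S[i,j] = (1/(n-1)) · Σ_k (x_{k,i} - mean_i) · (x_{k,j} - mean_j), with n-1 = 5.
  S[A,A] = ((-2.6667)·(-2.6667) + (2.3333)·(2.3333) + (0.3333)·(0.3333) + (-0.6667)·(-0.6667) + (-2.6667)·(-2.6667) + (3.3333)·(3.3333)) / 5 = 31.3333/5 = 6.2667
  S[A,B] = ((-2.6667)·(-4) + (2.3333)·(2) + (0.3333)·(3) + (-0.6667)·(-1) + (-2.6667)·(0) + (3.3333)·(0)) / 5 = 17/5 = 3.4
  S[B,B] = ((-4)·(-4) + (2)·(2) + (3)·(3) + (-1)·(-1) + (0)·(0) + (0)·(0)) / 5 = 30/5 = 6

S is symmetric (S[j,i] = S[i,j]). Assembling:

S = [[6.2667, 3.4],
 [3.4, 6]]


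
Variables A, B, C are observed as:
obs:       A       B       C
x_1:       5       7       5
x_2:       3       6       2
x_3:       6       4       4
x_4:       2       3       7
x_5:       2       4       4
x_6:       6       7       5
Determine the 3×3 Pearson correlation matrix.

Step 1 — column means:
  mean(A) = (5 + 3 + 6 + 2 + 2 + 6) / 6 = 24/6 = 4
  mean(B) = (7 + 6 + 4 + 3 + 4 + 7) / 6 = 31/6 = 5.1667
  mean(C) = (5 + 2 + 4 + 7 + 4 + 5) / 6 = 27/6 = 4.5

Step 2 — sample variances and covariances s[i,j] = (1/(n-1)) · Σ_k (x_{k,i} - mean_i) · (x_{k,j} - mean_j), with n-1 = 5:
  s[A,A] = ((1)·(1) + (-1)·(-1) + (2)·(2) + (-2)·(-2) + (-2)·(-2) + (2)·(2)) / 5 = 18/5 = 3.6
  s[A,B] = ((1)·(1.8333) + (-1)·(0.8333) + (2)·(-1.1667) + (-2)·(-2.1667) + (-2)·(-1.1667) + (2)·(1.8333)) / 5 = 9/5 = 1.8
  s[A,C] = ((1)·(0.5) + (-1)·(-2.5) + (2)·(-0.5) + (-2)·(2.5) + (-2)·(-0.5) + (2)·(0.5)) / 5 = -1/5 = -0.2
  s[B,B] = ((1.8333)·(1.8333) + (0.8333)·(0.8333) + (-1.1667)·(-1.1667) + (-2.1667)·(-2.1667) + (-1.1667)·(-1.1667) + (1.8333)·(1.8333)) / 5 = 14.8333/5 = 2.9667
  s[B,C] = ((1.8333)·(0.5) + (0.8333)·(-2.5) + (-1.1667)·(-0.5) + (-2.1667)·(2.5) + (-1.1667)·(-0.5) + (1.8333)·(0.5)) / 5 = -4.5/5 = -0.9
  s[C,C] = ((0.5)·(0.5) + (-2.5)·(-2.5) + (-0.5)·(-0.5) + (2.5)·(2.5) + (-0.5)·(-0.5) + (0.5)·(0.5)) / 5 = 13.5/5 = 2.7
  Sample standard deviations s_i = √(s[i,i]):
  s(A) = √(3.6) = 1.8974
  s(B) = √(2.9667) = 1.7224
  s(C) = √(2.7) = 1.6432

Step 3 — r_{ij} = s_{ij} / (s_i · s_j):
  r[A,A] = 1 (diagonal).
  r[A,B] = 1.8 / (1.8974 · 1.7224) = 1.8 / 3.268 = 0.5508
  r[A,C] = -0.2 / (1.8974 · 1.6432) = -0.2 / 3.1177 = -0.0642
  r[B,B] = 1 (diagonal).
  r[B,C] = -0.9 / (1.7224 · 1.6432) = -0.9 / 2.8302 = -0.318
  r[C,C] = 1 (diagonal).

R is symmetric with unit diagonal. Assembling:

R = [[1, 0.5508, -0.0642],
 [0.5508, 1, -0.318],
 [-0.0642, -0.318, 1]]


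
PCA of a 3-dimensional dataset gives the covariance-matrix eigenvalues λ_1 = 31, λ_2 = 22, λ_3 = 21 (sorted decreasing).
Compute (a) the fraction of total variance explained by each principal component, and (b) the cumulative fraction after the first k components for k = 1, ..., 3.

Step 1 — total variance = trace(Sigma) = Σ λ_i = 31 + 22 + 21 = 74.

Step 2 — fraction explained by component i = λ_i / Σ λ:
  PC1: 31/74 = 0.4189
  PC2: 22/74 = 0.2973
  PC3: 21/74 = 0.2838

Step 3 — cumulative fraction after k components = (λ_1 + ... + λ_k) / Σ λ:
  k = 1: 31/74 = 0.4189
  k = 2: (31 + 22)/74 = 53/74 = 0.7162
  k = 3: (31 + 22 + 21)/74 = 74/74 = 1

Summary (fraction, with percent):

explained: PC1 0.4189 (41.89%), PC2 0.2973 (29.73%), PC3 0.2838 (28.38%);  cumulative: 0.4189, 0.7162, 1


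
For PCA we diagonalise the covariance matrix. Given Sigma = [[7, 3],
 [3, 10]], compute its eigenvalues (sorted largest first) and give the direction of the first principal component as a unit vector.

Step 1 — characteristic polynomial of 2×2 Sigma:
  det(Sigma - λI) = λ² - trace · λ + det = 0.
  trace = 7 + 10 = 17, det = 7·10 - (3)² = 61.
Step 2 — discriminant:
  Δ = trace² - 4·det = 289 - 244 = 45.
Step 3 — eigenvalues:
  λ = (trace ± √Δ)/2 = (17 ± 6.7082)/2,
  λ_1 = 11.8541,  λ_2 = 5.1459.

Step 4 — unit eigenvector for λ_1: solve (Sigma - λ_1 I)v = 0. First row:
  (7 - 11.8541)·v_x + (3)·v_y = 0, i.e. (-4.8541)·v_x + (3)·v_y = 0,
  so v ∝ (b, λ_1 - a) = (3, 4.8541) = u.
  ||u|| = √((3)² + (4.8541)²) = √(32.5623) ≈ 5.7063,
  v_1 = u/||u|| ≈ (0.5257, 0.8507) (||v_1|| = 1).

λ_1 = 11.8541,  λ_2 = 5.1459;  v_1 ≈ (0.5257, 0.8507)
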